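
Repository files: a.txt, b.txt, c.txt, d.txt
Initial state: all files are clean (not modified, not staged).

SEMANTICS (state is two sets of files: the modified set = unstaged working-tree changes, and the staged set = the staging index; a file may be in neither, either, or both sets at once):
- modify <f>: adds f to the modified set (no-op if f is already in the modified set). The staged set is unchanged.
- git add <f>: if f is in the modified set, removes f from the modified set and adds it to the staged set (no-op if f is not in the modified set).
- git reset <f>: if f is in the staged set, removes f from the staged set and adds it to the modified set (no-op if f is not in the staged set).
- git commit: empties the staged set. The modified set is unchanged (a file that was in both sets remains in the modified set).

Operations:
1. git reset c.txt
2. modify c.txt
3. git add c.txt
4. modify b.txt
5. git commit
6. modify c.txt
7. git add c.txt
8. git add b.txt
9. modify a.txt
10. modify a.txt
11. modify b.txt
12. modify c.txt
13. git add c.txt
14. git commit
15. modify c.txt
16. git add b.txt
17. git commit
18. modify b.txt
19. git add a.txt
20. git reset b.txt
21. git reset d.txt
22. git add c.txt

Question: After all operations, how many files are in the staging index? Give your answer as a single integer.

Answer: 2

Derivation:
After op 1 (git reset c.txt): modified={none} staged={none}
After op 2 (modify c.txt): modified={c.txt} staged={none}
After op 3 (git add c.txt): modified={none} staged={c.txt}
After op 4 (modify b.txt): modified={b.txt} staged={c.txt}
After op 5 (git commit): modified={b.txt} staged={none}
After op 6 (modify c.txt): modified={b.txt, c.txt} staged={none}
After op 7 (git add c.txt): modified={b.txt} staged={c.txt}
After op 8 (git add b.txt): modified={none} staged={b.txt, c.txt}
After op 9 (modify a.txt): modified={a.txt} staged={b.txt, c.txt}
After op 10 (modify a.txt): modified={a.txt} staged={b.txt, c.txt}
After op 11 (modify b.txt): modified={a.txt, b.txt} staged={b.txt, c.txt}
After op 12 (modify c.txt): modified={a.txt, b.txt, c.txt} staged={b.txt, c.txt}
After op 13 (git add c.txt): modified={a.txt, b.txt} staged={b.txt, c.txt}
After op 14 (git commit): modified={a.txt, b.txt} staged={none}
After op 15 (modify c.txt): modified={a.txt, b.txt, c.txt} staged={none}
After op 16 (git add b.txt): modified={a.txt, c.txt} staged={b.txt}
After op 17 (git commit): modified={a.txt, c.txt} staged={none}
After op 18 (modify b.txt): modified={a.txt, b.txt, c.txt} staged={none}
After op 19 (git add a.txt): modified={b.txt, c.txt} staged={a.txt}
After op 20 (git reset b.txt): modified={b.txt, c.txt} staged={a.txt}
After op 21 (git reset d.txt): modified={b.txt, c.txt} staged={a.txt}
After op 22 (git add c.txt): modified={b.txt} staged={a.txt, c.txt}
Final staged set: {a.txt, c.txt} -> count=2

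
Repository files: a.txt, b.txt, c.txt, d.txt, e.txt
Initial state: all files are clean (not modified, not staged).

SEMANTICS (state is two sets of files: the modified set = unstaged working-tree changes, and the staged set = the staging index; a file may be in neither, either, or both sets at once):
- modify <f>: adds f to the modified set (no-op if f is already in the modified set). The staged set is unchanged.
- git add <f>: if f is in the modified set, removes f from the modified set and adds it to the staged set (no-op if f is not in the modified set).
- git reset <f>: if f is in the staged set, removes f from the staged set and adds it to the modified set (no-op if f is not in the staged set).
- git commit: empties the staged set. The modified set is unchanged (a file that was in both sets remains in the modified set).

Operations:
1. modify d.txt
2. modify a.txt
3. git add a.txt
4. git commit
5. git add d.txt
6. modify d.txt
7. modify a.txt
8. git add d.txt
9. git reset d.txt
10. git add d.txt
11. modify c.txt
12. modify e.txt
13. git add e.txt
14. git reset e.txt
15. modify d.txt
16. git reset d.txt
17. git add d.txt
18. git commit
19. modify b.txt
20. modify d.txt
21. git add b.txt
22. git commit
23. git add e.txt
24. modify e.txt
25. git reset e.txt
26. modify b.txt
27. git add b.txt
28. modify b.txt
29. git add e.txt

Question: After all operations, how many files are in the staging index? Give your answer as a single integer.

After op 1 (modify d.txt): modified={d.txt} staged={none}
After op 2 (modify a.txt): modified={a.txt, d.txt} staged={none}
After op 3 (git add a.txt): modified={d.txt} staged={a.txt}
After op 4 (git commit): modified={d.txt} staged={none}
After op 5 (git add d.txt): modified={none} staged={d.txt}
After op 6 (modify d.txt): modified={d.txt} staged={d.txt}
After op 7 (modify a.txt): modified={a.txt, d.txt} staged={d.txt}
After op 8 (git add d.txt): modified={a.txt} staged={d.txt}
After op 9 (git reset d.txt): modified={a.txt, d.txt} staged={none}
After op 10 (git add d.txt): modified={a.txt} staged={d.txt}
After op 11 (modify c.txt): modified={a.txt, c.txt} staged={d.txt}
After op 12 (modify e.txt): modified={a.txt, c.txt, e.txt} staged={d.txt}
After op 13 (git add e.txt): modified={a.txt, c.txt} staged={d.txt, e.txt}
After op 14 (git reset e.txt): modified={a.txt, c.txt, e.txt} staged={d.txt}
After op 15 (modify d.txt): modified={a.txt, c.txt, d.txt, e.txt} staged={d.txt}
After op 16 (git reset d.txt): modified={a.txt, c.txt, d.txt, e.txt} staged={none}
After op 17 (git add d.txt): modified={a.txt, c.txt, e.txt} staged={d.txt}
After op 18 (git commit): modified={a.txt, c.txt, e.txt} staged={none}
After op 19 (modify b.txt): modified={a.txt, b.txt, c.txt, e.txt} staged={none}
After op 20 (modify d.txt): modified={a.txt, b.txt, c.txt, d.txt, e.txt} staged={none}
After op 21 (git add b.txt): modified={a.txt, c.txt, d.txt, e.txt} staged={b.txt}
After op 22 (git commit): modified={a.txt, c.txt, d.txt, e.txt} staged={none}
After op 23 (git add e.txt): modified={a.txt, c.txt, d.txt} staged={e.txt}
After op 24 (modify e.txt): modified={a.txt, c.txt, d.txt, e.txt} staged={e.txt}
After op 25 (git reset e.txt): modified={a.txt, c.txt, d.txt, e.txt} staged={none}
After op 26 (modify b.txt): modified={a.txt, b.txt, c.txt, d.txt, e.txt} staged={none}
After op 27 (git add b.txt): modified={a.txt, c.txt, d.txt, e.txt} staged={b.txt}
After op 28 (modify b.txt): modified={a.txt, b.txt, c.txt, d.txt, e.txt} staged={b.txt}
After op 29 (git add e.txt): modified={a.txt, b.txt, c.txt, d.txt} staged={b.txt, e.txt}
Final staged set: {b.txt, e.txt} -> count=2

Answer: 2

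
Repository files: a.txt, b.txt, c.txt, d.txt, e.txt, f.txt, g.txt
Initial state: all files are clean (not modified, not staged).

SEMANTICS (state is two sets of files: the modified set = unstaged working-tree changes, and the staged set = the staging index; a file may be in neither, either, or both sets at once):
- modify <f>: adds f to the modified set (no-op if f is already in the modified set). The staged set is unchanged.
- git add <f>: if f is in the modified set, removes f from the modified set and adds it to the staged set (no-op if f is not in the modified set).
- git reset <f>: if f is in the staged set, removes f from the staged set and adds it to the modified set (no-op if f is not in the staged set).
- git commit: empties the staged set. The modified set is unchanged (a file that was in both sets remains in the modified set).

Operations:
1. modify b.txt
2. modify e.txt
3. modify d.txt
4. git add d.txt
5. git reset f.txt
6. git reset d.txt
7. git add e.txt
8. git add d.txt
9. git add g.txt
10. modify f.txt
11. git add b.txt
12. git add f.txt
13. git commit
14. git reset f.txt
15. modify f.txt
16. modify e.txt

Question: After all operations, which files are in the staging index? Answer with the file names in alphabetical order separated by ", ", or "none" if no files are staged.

After op 1 (modify b.txt): modified={b.txt} staged={none}
After op 2 (modify e.txt): modified={b.txt, e.txt} staged={none}
After op 3 (modify d.txt): modified={b.txt, d.txt, e.txt} staged={none}
After op 4 (git add d.txt): modified={b.txt, e.txt} staged={d.txt}
After op 5 (git reset f.txt): modified={b.txt, e.txt} staged={d.txt}
After op 6 (git reset d.txt): modified={b.txt, d.txt, e.txt} staged={none}
After op 7 (git add e.txt): modified={b.txt, d.txt} staged={e.txt}
After op 8 (git add d.txt): modified={b.txt} staged={d.txt, e.txt}
After op 9 (git add g.txt): modified={b.txt} staged={d.txt, e.txt}
After op 10 (modify f.txt): modified={b.txt, f.txt} staged={d.txt, e.txt}
After op 11 (git add b.txt): modified={f.txt} staged={b.txt, d.txt, e.txt}
After op 12 (git add f.txt): modified={none} staged={b.txt, d.txt, e.txt, f.txt}
After op 13 (git commit): modified={none} staged={none}
After op 14 (git reset f.txt): modified={none} staged={none}
After op 15 (modify f.txt): modified={f.txt} staged={none}
After op 16 (modify e.txt): modified={e.txt, f.txt} staged={none}

Answer: none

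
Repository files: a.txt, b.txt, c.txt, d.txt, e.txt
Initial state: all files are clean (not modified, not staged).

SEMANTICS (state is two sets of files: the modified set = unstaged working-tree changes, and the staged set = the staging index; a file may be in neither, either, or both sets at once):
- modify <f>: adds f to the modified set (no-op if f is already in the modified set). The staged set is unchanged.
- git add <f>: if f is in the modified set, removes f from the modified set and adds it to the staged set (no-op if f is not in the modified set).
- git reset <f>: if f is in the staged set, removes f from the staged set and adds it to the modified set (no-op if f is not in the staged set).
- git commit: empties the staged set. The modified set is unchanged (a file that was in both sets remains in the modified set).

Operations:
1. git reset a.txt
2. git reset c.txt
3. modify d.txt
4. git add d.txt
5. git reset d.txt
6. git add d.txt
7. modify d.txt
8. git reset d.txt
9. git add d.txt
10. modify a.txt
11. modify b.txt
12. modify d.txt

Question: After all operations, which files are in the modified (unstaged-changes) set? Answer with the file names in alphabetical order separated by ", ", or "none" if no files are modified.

After op 1 (git reset a.txt): modified={none} staged={none}
After op 2 (git reset c.txt): modified={none} staged={none}
After op 3 (modify d.txt): modified={d.txt} staged={none}
After op 4 (git add d.txt): modified={none} staged={d.txt}
After op 5 (git reset d.txt): modified={d.txt} staged={none}
After op 6 (git add d.txt): modified={none} staged={d.txt}
After op 7 (modify d.txt): modified={d.txt} staged={d.txt}
After op 8 (git reset d.txt): modified={d.txt} staged={none}
After op 9 (git add d.txt): modified={none} staged={d.txt}
After op 10 (modify a.txt): modified={a.txt} staged={d.txt}
After op 11 (modify b.txt): modified={a.txt, b.txt} staged={d.txt}
After op 12 (modify d.txt): modified={a.txt, b.txt, d.txt} staged={d.txt}

Answer: a.txt, b.txt, d.txt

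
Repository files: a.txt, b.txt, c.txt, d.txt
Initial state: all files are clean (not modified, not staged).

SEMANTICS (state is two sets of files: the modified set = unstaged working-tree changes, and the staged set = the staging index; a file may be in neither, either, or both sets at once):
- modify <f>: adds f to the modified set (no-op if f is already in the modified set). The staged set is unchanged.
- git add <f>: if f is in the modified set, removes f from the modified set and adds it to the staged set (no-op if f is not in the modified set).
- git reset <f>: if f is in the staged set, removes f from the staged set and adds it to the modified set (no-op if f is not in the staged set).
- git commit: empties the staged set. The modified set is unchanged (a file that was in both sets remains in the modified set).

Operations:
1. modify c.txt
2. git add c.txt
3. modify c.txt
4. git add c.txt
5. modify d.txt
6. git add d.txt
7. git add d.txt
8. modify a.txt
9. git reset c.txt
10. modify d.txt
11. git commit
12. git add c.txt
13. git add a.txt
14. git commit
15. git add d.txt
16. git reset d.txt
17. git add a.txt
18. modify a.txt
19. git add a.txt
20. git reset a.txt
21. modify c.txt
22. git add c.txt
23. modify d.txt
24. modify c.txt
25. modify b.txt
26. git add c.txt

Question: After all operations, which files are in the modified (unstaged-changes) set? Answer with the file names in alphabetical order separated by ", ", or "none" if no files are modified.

Answer: a.txt, b.txt, d.txt

Derivation:
After op 1 (modify c.txt): modified={c.txt} staged={none}
After op 2 (git add c.txt): modified={none} staged={c.txt}
After op 3 (modify c.txt): modified={c.txt} staged={c.txt}
After op 4 (git add c.txt): modified={none} staged={c.txt}
After op 5 (modify d.txt): modified={d.txt} staged={c.txt}
After op 6 (git add d.txt): modified={none} staged={c.txt, d.txt}
After op 7 (git add d.txt): modified={none} staged={c.txt, d.txt}
After op 8 (modify a.txt): modified={a.txt} staged={c.txt, d.txt}
After op 9 (git reset c.txt): modified={a.txt, c.txt} staged={d.txt}
After op 10 (modify d.txt): modified={a.txt, c.txt, d.txt} staged={d.txt}
After op 11 (git commit): modified={a.txt, c.txt, d.txt} staged={none}
After op 12 (git add c.txt): modified={a.txt, d.txt} staged={c.txt}
After op 13 (git add a.txt): modified={d.txt} staged={a.txt, c.txt}
After op 14 (git commit): modified={d.txt} staged={none}
After op 15 (git add d.txt): modified={none} staged={d.txt}
After op 16 (git reset d.txt): modified={d.txt} staged={none}
After op 17 (git add a.txt): modified={d.txt} staged={none}
After op 18 (modify a.txt): modified={a.txt, d.txt} staged={none}
After op 19 (git add a.txt): modified={d.txt} staged={a.txt}
After op 20 (git reset a.txt): modified={a.txt, d.txt} staged={none}
After op 21 (modify c.txt): modified={a.txt, c.txt, d.txt} staged={none}
After op 22 (git add c.txt): modified={a.txt, d.txt} staged={c.txt}
After op 23 (modify d.txt): modified={a.txt, d.txt} staged={c.txt}
After op 24 (modify c.txt): modified={a.txt, c.txt, d.txt} staged={c.txt}
After op 25 (modify b.txt): modified={a.txt, b.txt, c.txt, d.txt} staged={c.txt}
After op 26 (git add c.txt): modified={a.txt, b.txt, d.txt} staged={c.txt}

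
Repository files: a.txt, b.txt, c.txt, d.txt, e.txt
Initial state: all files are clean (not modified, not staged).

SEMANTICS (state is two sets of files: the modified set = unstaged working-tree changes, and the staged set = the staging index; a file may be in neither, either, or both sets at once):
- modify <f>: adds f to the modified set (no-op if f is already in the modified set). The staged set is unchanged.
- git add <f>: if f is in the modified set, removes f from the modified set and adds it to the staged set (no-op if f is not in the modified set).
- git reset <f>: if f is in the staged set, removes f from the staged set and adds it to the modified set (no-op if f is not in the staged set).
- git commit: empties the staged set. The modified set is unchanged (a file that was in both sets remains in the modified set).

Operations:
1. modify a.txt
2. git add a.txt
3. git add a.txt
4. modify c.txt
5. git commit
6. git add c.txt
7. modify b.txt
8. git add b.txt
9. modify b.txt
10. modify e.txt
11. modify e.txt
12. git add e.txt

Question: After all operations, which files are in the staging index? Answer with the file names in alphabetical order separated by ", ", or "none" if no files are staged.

After op 1 (modify a.txt): modified={a.txt} staged={none}
After op 2 (git add a.txt): modified={none} staged={a.txt}
After op 3 (git add a.txt): modified={none} staged={a.txt}
After op 4 (modify c.txt): modified={c.txt} staged={a.txt}
After op 5 (git commit): modified={c.txt} staged={none}
After op 6 (git add c.txt): modified={none} staged={c.txt}
After op 7 (modify b.txt): modified={b.txt} staged={c.txt}
After op 8 (git add b.txt): modified={none} staged={b.txt, c.txt}
After op 9 (modify b.txt): modified={b.txt} staged={b.txt, c.txt}
After op 10 (modify e.txt): modified={b.txt, e.txt} staged={b.txt, c.txt}
After op 11 (modify e.txt): modified={b.txt, e.txt} staged={b.txt, c.txt}
After op 12 (git add e.txt): modified={b.txt} staged={b.txt, c.txt, e.txt}

Answer: b.txt, c.txt, e.txt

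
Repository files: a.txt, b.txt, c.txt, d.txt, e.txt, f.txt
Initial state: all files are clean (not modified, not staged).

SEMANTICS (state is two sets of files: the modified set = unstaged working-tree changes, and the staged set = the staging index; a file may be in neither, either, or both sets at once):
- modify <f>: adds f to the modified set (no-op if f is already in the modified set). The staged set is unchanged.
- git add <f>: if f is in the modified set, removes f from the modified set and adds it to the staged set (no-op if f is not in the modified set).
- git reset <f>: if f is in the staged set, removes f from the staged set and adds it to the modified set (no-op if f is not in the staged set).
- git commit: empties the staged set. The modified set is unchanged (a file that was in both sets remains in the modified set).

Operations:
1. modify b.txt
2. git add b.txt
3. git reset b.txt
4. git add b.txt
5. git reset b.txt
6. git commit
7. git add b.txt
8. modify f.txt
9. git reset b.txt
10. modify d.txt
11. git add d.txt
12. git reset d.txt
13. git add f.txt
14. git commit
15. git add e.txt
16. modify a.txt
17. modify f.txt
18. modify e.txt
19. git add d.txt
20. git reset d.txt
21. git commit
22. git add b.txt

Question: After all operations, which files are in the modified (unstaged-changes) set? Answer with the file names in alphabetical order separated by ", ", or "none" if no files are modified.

Answer: a.txt, d.txt, e.txt, f.txt

Derivation:
After op 1 (modify b.txt): modified={b.txt} staged={none}
After op 2 (git add b.txt): modified={none} staged={b.txt}
After op 3 (git reset b.txt): modified={b.txt} staged={none}
After op 4 (git add b.txt): modified={none} staged={b.txt}
After op 5 (git reset b.txt): modified={b.txt} staged={none}
After op 6 (git commit): modified={b.txt} staged={none}
After op 7 (git add b.txt): modified={none} staged={b.txt}
After op 8 (modify f.txt): modified={f.txt} staged={b.txt}
After op 9 (git reset b.txt): modified={b.txt, f.txt} staged={none}
After op 10 (modify d.txt): modified={b.txt, d.txt, f.txt} staged={none}
After op 11 (git add d.txt): modified={b.txt, f.txt} staged={d.txt}
After op 12 (git reset d.txt): modified={b.txt, d.txt, f.txt} staged={none}
After op 13 (git add f.txt): modified={b.txt, d.txt} staged={f.txt}
After op 14 (git commit): modified={b.txt, d.txt} staged={none}
After op 15 (git add e.txt): modified={b.txt, d.txt} staged={none}
After op 16 (modify a.txt): modified={a.txt, b.txt, d.txt} staged={none}
After op 17 (modify f.txt): modified={a.txt, b.txt, d.txt, f.txt} staged={none}
After op 18 (modify e.txt): modified={a.txt, b.txt, d.txt, e.txt, f.txt} staged={none}
After op 19 (git add d.txt): modified={a.txt, b.txt, e.txt, f.txt} staged={d.txt}
After op 20 (git reset d.txt): modified={a.txt, b.txt, d.txt, e.txt, f.txt} staged={none}
After op 21 (git commit): modified={a.txt, b.txt, d.txt, e.txt, f.txt} staged={none}
After op 22 (git add b.txt): modified={a.txt, d.txt, e.txt, f.txt} staged={b.txt}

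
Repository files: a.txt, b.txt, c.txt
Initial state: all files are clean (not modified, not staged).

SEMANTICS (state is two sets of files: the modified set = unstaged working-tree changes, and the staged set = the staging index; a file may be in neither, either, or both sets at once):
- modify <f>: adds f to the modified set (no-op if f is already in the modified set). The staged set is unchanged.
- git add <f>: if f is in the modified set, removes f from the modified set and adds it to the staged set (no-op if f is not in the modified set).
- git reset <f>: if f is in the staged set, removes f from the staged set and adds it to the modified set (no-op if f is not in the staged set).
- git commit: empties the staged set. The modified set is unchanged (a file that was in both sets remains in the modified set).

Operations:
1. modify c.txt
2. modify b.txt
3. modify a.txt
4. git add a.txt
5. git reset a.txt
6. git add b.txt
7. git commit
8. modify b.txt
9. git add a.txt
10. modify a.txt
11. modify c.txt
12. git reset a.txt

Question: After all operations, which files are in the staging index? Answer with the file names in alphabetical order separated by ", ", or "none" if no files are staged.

After op 1 (modify c.txt): modified={c.txt} staged={none}
After op 2 (modify b.txt): modified={b.txt, c.txt} staged={none}
After op 3 (modify a.txt): modified={a.txt, b.txt, c.txt} staged={none}
After op 4 (git add a.txt): modified={b.txt, c.txt} staged={a.txt}
After op 5 (git reset a.txt): modified={a.txt, b.txt, c.txt} staged={none}
After op 6 (git add b.txt): modified={a.txt, c.txt} staged={b.txt}
After op 7 (git commit): modified={a.txt, c.txt} staged={none}
After op 8 (modify b.txt): modified={a.txt, b.txt, c.txt} staged={none}
After op 9 (git add a.txt): modified={b.txt, c.txt} staged={a.txt}
After op 10 (modify a.txt): modified={a.txt, b.txt, c.txt} staged={a.txt}
After op 11 (modify c.txt): modified={a.txt, b.txt, c.txt} staged={a.txt}
After op 12 (git reset a.txt): modified={a.txt, b.txt, c.txt} staged={none}

Answer: none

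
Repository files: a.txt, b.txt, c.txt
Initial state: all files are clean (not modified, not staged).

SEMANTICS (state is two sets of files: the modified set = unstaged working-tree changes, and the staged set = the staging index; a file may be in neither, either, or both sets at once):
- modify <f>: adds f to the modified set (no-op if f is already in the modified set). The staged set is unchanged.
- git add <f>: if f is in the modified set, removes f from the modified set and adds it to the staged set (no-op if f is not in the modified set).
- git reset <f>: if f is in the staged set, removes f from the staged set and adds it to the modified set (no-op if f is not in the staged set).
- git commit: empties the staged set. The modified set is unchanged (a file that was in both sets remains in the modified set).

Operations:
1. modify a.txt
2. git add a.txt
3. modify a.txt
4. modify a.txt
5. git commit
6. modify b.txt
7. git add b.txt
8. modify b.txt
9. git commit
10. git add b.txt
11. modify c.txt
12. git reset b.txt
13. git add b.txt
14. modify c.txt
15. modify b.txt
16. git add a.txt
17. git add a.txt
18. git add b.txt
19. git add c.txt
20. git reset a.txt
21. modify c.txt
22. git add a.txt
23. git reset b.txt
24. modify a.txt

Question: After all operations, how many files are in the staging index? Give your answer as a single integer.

Answer: 2

Derivation:
After op 1 (modify a.txt): modified={a.txt} staged={none}
After op 2 (git add a.txt): modified={none} staged={a.txt}
After op 3 (modify a.txt): modified={a.txt} staged={a.txt}
After op 4 (modify a.txt): modified={a.txt} staged={a.txt}
After op 5 (git commit): modified={a.txt} staged={none}
After op 6 (modify b.txt): modified={a.txt, b.txt} staged={none}
After op 7 (git add b.txt): modified={a.txt} staged={b.txt}
After op 8 (modify b.txt): modified={a.txt, b.txt} staged={b.txt}
After op 9 (git commit): modified={a.txt, b.txt} staged={none}
After op 10 (git add b.txt): modified={a.txt} staged={b.txt}
After op 11 (modify c.txt): modified={a.txt, c.txt} staged={b.txt}
After op 12 (git reset b.txt): modified={a.txt, b.txt, c.txt} staged={none}
After op 13 (git add b.txt): modified={a.txt, c.txt} staged={b.txt}
After op 14 (modify c.txt): modified={a.txt, c.txt} staged={b.txt}
After op 15 (modify b.txt): modified={a.txt, b.txt, c.txt} staged={b.txt}
After op 16 (git add a.txt): modified={b.txt, c.txt} staged={a.txt, b.txt}
After op 17 (git add a.txt): modified={b.txt, c.txt} staged={a.txt, b.txt}
After op 18 (git add b.txt): modified={c.txt} staged={a.txt, b.txt}
After op 19 (git add c.txt): modified={none} staged={a.txt, b.txt, c.txt}
After op 20 (git reset a.txt): modified={a.txt} staged={b.txt, c.txt}
After op 21 (modify c.txt): modified={a.txt, c.txt} staged={b.txt, c.txt}
After op 22 (git add a.txt): modified={c.txt} staged={a.txt, b.txt, c.txt}
After op 23 (git reset b.txt): modified={b.txt, c.txt} staged={a.txt, c.txt}
After op 24 (modify a.txt): modified={a.txt, b.txt, c.txt} staged={a.txt, c.txt}
Final staged set: {a.txt, c.txt} -> count=2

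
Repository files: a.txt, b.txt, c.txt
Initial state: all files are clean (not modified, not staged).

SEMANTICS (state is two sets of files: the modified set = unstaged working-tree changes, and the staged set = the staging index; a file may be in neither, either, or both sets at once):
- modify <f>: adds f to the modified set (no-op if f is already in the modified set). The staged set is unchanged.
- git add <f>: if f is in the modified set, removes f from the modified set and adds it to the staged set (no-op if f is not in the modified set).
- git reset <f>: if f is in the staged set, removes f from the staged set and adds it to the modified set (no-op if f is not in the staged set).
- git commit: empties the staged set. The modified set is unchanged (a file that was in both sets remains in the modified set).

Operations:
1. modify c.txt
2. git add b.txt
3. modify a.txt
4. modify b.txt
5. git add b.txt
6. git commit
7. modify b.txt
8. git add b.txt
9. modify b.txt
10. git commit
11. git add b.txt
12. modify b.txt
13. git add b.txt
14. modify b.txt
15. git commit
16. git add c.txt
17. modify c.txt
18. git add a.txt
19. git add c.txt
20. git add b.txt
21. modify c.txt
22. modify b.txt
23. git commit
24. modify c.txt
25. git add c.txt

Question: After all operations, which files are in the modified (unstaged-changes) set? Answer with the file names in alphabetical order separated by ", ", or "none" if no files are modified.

After op 1 (modify c.txt): modified={c.txt} staged={none}
After op 2 (git add b.txt): modified={c.txt} staged={none}
After op 3 (modify a.txt): modified={a.txt, c.txt} staged={none}
After op 4 (modify b.txt): modified={a.txt, b.txt, c.txt} staged={none}
After op 5 (git add b.txt): modified={a.txt, c.txt} staged={b.txt}
After op 6 (git commit): modified={a.txt, c.txt} staged={none}
After op 7 (modify b.txt): modified={a.txt, b.txt, c.txt} staged={none}
After op 8 (git add b.txt): modified={a.txt, c.txt} staged={b.txt}
After op 9 (modify b.txt): modified={a.txt, b.txt, c.txt} staged={b.txt}
After op 10 (git commit): modified={a.txt, b.txt, c.txt} staged={none}
After op 11 (git add b.txt): modified={a.txt, c.txt} staged={b.txt}
After op 12 (modify b.txt): modified={a.txt, b.txt, c.txt} staged={b.txt}
After op 13 (git add b.txt): modified={a.txt, c.txt} staged={b.txt}
After op 14 (modify b.txt): modified={a.txt, b.txt, c.txt} staged={b.txt}
After op 15 (git commit): modified={a.txt, b.txt, c.txt} staged={none}
After op 16 (git add c.txt): modified={a.txt, b.txt} staged={c.txt}
After op 17 (modify c.txt): modified={a.txt, b.txt, c.txt} staged={c.txt}
After op 18 (git add a.txt): modified={b.txt, c.txt} staged={a.txt, c.txt}
After op 19 (git add c.txt): modified={b.txt} staged={a.txt, c.txt}
After op 20 (git add b.txt): modified={none} staged={a.txt, b.txt, c.txt}
After op 21 (modify c.txt): modified={c.txt} staged={a.txt, b.txt, c.txt}
After op 22 (modify b.txt): modified={b.txt, c.txt} staged={a.txt, b.txt, c.txt}
After op 23 (git commit): modified={b.txt, c.txt} staged={none}
After op 24 (modify c.txt): modified={b.txt, c.txt} staged={none}
After op 25 (git add c.txt): modified={b.txt} staged={c.txt}

Answer: b.txt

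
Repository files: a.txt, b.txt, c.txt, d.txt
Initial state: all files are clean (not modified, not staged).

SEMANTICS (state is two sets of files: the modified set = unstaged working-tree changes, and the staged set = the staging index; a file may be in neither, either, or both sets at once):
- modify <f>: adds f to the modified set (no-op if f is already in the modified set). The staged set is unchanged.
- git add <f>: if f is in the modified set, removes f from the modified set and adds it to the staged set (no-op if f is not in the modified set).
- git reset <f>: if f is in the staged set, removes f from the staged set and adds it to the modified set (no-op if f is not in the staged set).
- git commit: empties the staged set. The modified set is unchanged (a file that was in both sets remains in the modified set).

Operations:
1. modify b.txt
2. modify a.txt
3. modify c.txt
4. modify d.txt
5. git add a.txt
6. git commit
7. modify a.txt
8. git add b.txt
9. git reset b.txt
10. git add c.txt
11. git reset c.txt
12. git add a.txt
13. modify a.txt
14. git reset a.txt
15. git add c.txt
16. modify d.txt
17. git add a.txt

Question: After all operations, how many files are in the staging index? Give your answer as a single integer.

After op 1 (modify b.txt): modified={b.txt} staged={none}
After op 2 (modify a.txt): modified={a.txt, b.txt} staged={none}
After op 3 (modify c.txt): modified={a.txt, b.txt, c.txt} staged={none}
After op 4 (modify d.txt): modified={a.txt, b.txt, c.txt, d.txt} staged={none}
After op 5 (git add a.txt): modified={b.txt, c.txt, d.txt} staged={a.txt}
After op 6 (git commit): modified={b.txt, c.txt, d.txt} staged={none}
After op 7 (modify a.txt): modified={a.txt, b.txt, c.txt, d.txt} staged={none}
After op 8 (git add b.txt): modified={a.txt, c.txt, d.txt} staged={b.txt}
After op 9 (git reset b.txt): modified={a.txt, b.txt, c.txt, d.txt} staged={none}
After op 10 (git add c.txt): modified={a.txt, b.txt, d.txt} staged={c.txt}
After op 11 (git reset c.txt): modified={a.txt, b.txt, c.txt, d.txt} staged={none}
After op 12 (git add a.txt): modified={b.txt, c.txt, d.txt} staged={a.txt}
After op 13 (modify a.txt): modified={a.txt, b.txt, c.txt, d.txt} staged={a.txt}
After op 14 (git reset a.txt): modified={a.txt, b.txt, c.txt, d.txt} staged={none}
After op 15 (git add c.txt): modified={a.txt, b.txt, d.txt} staged={c.txt}
After op 16 (modify d.txt): modified={a.txt, b.txt, d.txt} staged={c.txt}
After op 17 (git add a.txt): modified={b.txt, d.txt} staged={a.txt, c.txt}
Final staged set: {a.txt, c.txt} -> count=2

Answer: 2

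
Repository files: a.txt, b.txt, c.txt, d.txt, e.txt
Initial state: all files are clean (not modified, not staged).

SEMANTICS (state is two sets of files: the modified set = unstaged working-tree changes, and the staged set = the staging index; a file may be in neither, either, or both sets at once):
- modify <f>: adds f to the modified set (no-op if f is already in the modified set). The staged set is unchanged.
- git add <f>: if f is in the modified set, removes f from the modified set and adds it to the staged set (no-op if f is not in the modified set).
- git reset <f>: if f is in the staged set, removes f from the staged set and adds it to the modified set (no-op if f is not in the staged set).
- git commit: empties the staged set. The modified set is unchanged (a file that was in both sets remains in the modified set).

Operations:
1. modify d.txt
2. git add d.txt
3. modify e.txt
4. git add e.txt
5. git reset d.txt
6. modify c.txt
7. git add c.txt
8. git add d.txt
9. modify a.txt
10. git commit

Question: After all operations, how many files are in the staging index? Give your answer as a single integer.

After op 1 (modify d.txt): modified={d.txt} staged={none}
After op 2 (git add d.txt): modified={none} staged={d.txt}
After op 3 (modify e.txt): modified={e.txt} staged={d.txt}
After op 4 (git add e.txt): modified={none} staged={d.txt, e.txt}
After op 5 (git reset d.txt): modified={d.txt} staged={e.txt}
After op 6 (modify c.txt): modified={c.txt, d.txt} staged={e.txt}
After op 7 (git add c.txt): modified={d.txt} staged={c.txt, e.txt}
After op 8 (git add d.txt): modified={none} staged={c.txt, d.txt, e.txt}
After op 9 (modify a.txt): modified={a.txt} staged={c.txt, d.txt, e.txt}
After op 10 (git commit): modified={a.txt} staged={none}
Final staged set: {none} -> count=0

Answer: 0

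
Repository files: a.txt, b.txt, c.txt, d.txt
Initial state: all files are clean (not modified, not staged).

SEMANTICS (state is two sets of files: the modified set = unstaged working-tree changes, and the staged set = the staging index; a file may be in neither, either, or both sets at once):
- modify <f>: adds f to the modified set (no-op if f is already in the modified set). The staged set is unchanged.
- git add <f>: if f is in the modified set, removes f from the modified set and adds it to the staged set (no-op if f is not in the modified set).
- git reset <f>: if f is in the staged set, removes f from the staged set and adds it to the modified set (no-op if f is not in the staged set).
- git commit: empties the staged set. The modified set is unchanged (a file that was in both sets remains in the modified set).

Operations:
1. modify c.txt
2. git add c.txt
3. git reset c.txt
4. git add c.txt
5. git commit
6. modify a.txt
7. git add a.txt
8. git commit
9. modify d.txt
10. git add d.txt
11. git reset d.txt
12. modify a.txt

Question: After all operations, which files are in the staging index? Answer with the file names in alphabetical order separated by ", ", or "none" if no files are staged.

After op 1 (modify c.txt): modified={c.txt} staged={none}
After op 2 (git add c.txt): modified={none} staged={c.txt}
After op 3 (git reset c.txt): modified={c.txt} staged={none}
After op 4 (git add c.txt): modified={none} staged={c.txt}
After op 5 (git commit): modified={none} staged={none}
After op 6 (modify a.txt): modified={a.txt} staged={none}
After op 7 (git add a.txt): modified={none} staged={a.txt}
After op 8 (git commit): modified={none} staged={none}
After op 9 (modify d.txt): modified={d.txt} staged={none}
After op 10 (git add d.txt): modified={none} staged={d.txt}
After op 11 (git reset d.txt): modified={d.txt} staged={none}
After op 12 (modify a.txt): modified={a.txt, d.txt} staged={none}

Answer: none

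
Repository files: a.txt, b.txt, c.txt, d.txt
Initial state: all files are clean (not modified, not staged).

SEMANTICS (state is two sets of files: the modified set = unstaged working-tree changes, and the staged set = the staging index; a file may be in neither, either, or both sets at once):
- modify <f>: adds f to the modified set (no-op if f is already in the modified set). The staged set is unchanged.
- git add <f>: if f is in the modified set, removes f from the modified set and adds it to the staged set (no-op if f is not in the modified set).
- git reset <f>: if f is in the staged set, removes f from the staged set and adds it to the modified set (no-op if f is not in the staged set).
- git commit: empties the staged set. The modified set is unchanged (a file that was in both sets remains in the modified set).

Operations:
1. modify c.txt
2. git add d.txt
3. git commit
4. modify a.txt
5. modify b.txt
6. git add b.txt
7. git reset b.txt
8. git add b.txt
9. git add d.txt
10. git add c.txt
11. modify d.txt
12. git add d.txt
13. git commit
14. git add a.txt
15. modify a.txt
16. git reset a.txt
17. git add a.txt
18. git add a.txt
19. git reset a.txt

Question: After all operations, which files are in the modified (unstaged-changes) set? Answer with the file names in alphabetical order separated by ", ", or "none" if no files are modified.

Answer: a.txt

Derivation:
After op 1 (modify c.txt): modified={c.txt} staged={none}
After op 2 (git add d.txt): modified={c.txt} staged={none}
After op 3 (git commit): modified={c.txt} staged={none}
After op 4 (modify a.txt): modified={a.txt, c.txt} staged={none}
After op 5 (modify b.txt): modified={a.txt, b.txt, c.txt} staged={none}
After op 6 (git add b.txt): modified={a.txt, c.txt} staged={b.txt}
After op 7 (git reset b.txt): modified={a.txt, b.txt, c.txt} staged={none}
After op 8 (git add b.txt): modified={a.txt, c.txt} staged={b.txt}
After op 9 (git add d.txt): modified={a.txt, c.txt} staged={b.txt}
After op 10 (git add c.txt): modified={a.txt} staged={b.txt, c.txt}
After op 11 (modify d.txt): modified={a.txt, d.txt} staged={b.txt, c.txt}
After op 12 (git add d.txt): modified={a.txt} staged={b.txt, c.txt, d.txt}
After op 13 (git commit): modified={a.txt} staged={none}
After op 14 (git add a.txt): modified={none} staged={a.txt}
After op 15 (modify a.txt): modified={a.txt} staged={a.txt}
After op 16 (git reset a.txt): modified={a.txt} staged={none}
After op 17 (git add a.txt): modified={none} staged={a.txt}
After op 18 (git add a.txt): modified={none} staged={a.txt}
After op 19 (git reset a.txt): modified={a.txt} staged={none}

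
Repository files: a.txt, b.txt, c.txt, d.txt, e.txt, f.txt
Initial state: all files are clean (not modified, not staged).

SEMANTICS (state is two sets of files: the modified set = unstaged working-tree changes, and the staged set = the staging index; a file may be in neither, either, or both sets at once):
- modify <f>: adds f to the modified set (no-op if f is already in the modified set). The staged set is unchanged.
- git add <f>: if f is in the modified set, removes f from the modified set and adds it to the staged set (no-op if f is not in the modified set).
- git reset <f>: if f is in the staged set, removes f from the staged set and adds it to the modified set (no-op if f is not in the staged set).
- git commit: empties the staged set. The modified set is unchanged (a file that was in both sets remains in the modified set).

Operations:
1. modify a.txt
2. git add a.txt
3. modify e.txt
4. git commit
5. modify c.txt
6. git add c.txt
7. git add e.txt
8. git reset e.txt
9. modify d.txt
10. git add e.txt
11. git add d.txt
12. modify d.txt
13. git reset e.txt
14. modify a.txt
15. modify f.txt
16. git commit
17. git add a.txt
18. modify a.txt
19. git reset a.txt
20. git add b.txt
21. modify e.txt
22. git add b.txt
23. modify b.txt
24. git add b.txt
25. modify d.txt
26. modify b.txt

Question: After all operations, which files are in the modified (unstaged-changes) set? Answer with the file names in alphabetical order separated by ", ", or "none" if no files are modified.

After op 1 (modify a.txt): modified={a.txt} staged={none}
After op 2 (git add a.txt): modified={none} staged={a.txt}
After op 3 (modify e.txt): modified={e.txt} staged={a.txt}
After op 4 (git commit): modified={e.txt} staged={none}
After op 5 (modify c.txt): modified={c.txt, e.txt} staged={none}
After op 6 (git add c.txt): modified={e.txt} staged={c.txt}
After op 7 (git add e.txt): modified={none} staged={c.txt, e.txt}
After op 8 (git reset e.txt): modified={e.txt} staged={c.txt}
After op 9 (modify d.txt): modified={d.txt, e.txt} staged={c.txt}
After op 10 (git add e.txt): modified={d.txt} staged={c.txt, e.txt}
After op 11 (git add d.txt): modified={none} staged={c.txt, d.txt, e.txt}
After op 12 (modify d.txt): modified={d.txt} staged={c.txt, d.txt, e.txt}
After op 13 (git reset e.txt): modified={d.txt, e.txt} staged={c.txt, d.txt}
After op 14 (modify a.txt): modified={a.txt, d.txt, e.txt} staged={c.txt, d.txt}
After op 15 (modify f.txt): modified={a.txt, d.txt, e.txt, f.txt} staged={c.txt, d.txt}
After op 16 (git commit): modified={a.txt, d.txt, e.txt, f.txt} staged={none}
After op 17 (git add a.txt): modified={d.txt, e.txt, f.txt} staged={a.txt}
After op 18 (modify a.txt): modified={a.txt, d.txt, e.txt, f.txt} staged={a.txt}
After op 19 (git reset a.txt): modified={a.txt, d.txt, e.txt, f.txt} staged={none}
After op 20 (git add b.txt): modified={a.txt, d.txt, e.txt, f.txt} staged={none}
After op 21 (modify e.txt): modified={a.txt, d.txt, e.txt, f.txt} staged={none}
After op 22 (git add b.txt): modified={a.txt, d.txt, e.txt, f.txt} staged={none}
After op 23 (modify b.txt): modified={a.txt, b.txt, d.txt, e.txt, f.txt} staged={none}
After op 24 (git add b.txt): modified={a.txt, d.txt, e.txt, f.txt} staged={b.txt}
After op 25 (modify d.txt): modified={a.txt, d.txt, e.txt, f.txt} staged={b.txt}
After op 26 (modify b.txt): modified={a.txt, b.txt, d.txt, e.txt, f.txt} staged={b.txt}

Answer: a.txt, b.txt, d.txt, e.txt, f.txt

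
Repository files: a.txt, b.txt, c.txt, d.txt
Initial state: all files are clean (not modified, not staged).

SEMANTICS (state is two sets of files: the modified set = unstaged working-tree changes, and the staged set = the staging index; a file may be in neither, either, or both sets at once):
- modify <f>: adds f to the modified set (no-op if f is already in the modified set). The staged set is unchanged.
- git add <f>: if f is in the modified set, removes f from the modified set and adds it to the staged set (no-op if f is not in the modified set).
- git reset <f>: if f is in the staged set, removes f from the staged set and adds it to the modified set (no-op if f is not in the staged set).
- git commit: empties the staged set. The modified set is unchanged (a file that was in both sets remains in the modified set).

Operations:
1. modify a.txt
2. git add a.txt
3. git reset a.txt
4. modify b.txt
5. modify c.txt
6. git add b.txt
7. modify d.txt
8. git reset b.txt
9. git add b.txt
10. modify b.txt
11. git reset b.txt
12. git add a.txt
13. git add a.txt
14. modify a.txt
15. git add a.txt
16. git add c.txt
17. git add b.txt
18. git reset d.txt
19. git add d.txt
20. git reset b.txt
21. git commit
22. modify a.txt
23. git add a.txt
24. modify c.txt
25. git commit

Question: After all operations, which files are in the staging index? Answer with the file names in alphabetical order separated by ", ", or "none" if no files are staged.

After op 1 (modify a.txt): modified={a.txt} staged={none}
After op 2 (git add a.txt): modified={none} staged={a.txt}
After op 3 (git reset a.txt): modified={a.txt} staged={none}
After op 4 (modify b.txt): modified={a.txt, b.txt} staged={none}
After op 5 (modify c.txt): modified={a.txt, b.txt, c.txt} staged={none}
After op 6 (git add b.txt): modified={a.txt, c.txt} staged={b.txt}
After op 7 (modify d.txt): modified={a.txt, c.txt, d.txt} staged={b.txt}
After op 8 (git reset b.txt): modified={a.txt, b.txt, c.txt, d.txt} staged={none}
After op 9 (git add b.txt): modified={a.txt, c.txt, d.txt} staged={b.txt}
After op 10 (modify b.txt): modified={a.txt, b.txt, c.txt, d.txt} staged={b.txt}
After op 11 (git reset b.txt): modified={a.txt, b.txt, c.txt, d.txt} staged={none}
After op 12 (git add a.txt): modified={b.txt, c.txt, d.txt} staged={a.txt}
After op 13 (git add a.txt): modified={b.txt, c.txt, d.txt} staged={a.txt}
After op 14 (modify a.txt): modified={a.txt, b.txt, c.txt, d.txt} staged={a.txt}
After op 15 (git add a.txt): modified={b.txt, c.txt, d.txt} staged={a.txt}
After op 16 (git add c.txt): modified={b.txt, d.txt} staged={a.txt, c.txt}
After op 17 (git add b.txt): modified={d.txt} staged={a.txt, b.txt, c.txt}
After op 18 (git reset d.txt): modified={d.txt} staged={a.txt, b.txt, c.txt}
After op 19 (git add d.txt): modified={none} staged={a.txt, b.txt, c.txt, d.txt}
After op 20 (git reset b.txt): modified={b.txt} staged={a.txt, c.txt, d.txt}
After op 21 (git commit): modified={b.txt} staged={none}
After op 22 (modify a.txt): modified={a.txt, b.txt} staged={none}
After op 23 (git add a.txt): modified={b.txt} staged={a.txt}
After op 24 (modify c.txt): modified={b.txt, c.txt} staged={a.txt}
After op 25 (git commit): modified={b.txt, c.txt} staged={none}

Answer: none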